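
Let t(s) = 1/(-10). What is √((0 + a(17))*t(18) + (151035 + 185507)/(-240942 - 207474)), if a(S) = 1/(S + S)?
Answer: I*√211150374335/529380 ≈ 0.86802*I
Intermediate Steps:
t(s) = -⅒
a(S) = 1/(2*S)
√((0 + a(17))*t(18) + (151035 + 185507)/(-240942 - 207474)) = √((0 + (½)/17)*(-⅒) + (151035 + 185507)/(-240942 - 207474)) = √((0 + (½)*(1/17))*(-⅒) + 336542/(-448416)) = √((0 + 1/34)*(-⅒) + 336542*(-1/448416)) = √((1/34)*(-⅒) - 168271/224208) = √(-1/340 - 168271/224208) = √(-14359087/19057680) = I*√211150374335/529380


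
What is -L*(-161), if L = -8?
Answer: -1288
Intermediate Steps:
-L*(-161) = -(-8)*(-161) = -1*1288 = -1288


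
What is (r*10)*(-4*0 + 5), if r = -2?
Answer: -100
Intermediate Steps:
(r*10)*(-4*0 + 5) = (-2*10)*(-4*0 + 5) = -20*(0 + 5) = -20*5 = -100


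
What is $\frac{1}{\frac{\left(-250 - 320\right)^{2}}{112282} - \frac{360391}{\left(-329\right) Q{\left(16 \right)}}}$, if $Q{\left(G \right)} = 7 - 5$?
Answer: $\frac{36940778}{20339603231} \approx 0.0018162$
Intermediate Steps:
$Q{\left(G \right)} = 2$
$\frac{1}{\frac{\left(-250 - 320\right)^{2}}{112282} - \frac{360391}{\left(-329\right) Q{\left(16 \right)}}} = \frac{1}{\frac{\left(-250 - 320\right)^{2}}{112282} - \frac{360391}{\left(-329\right) 2}} = \frac{1}{\left(-570\right)^{2} \cdot \frac{1}{112282} - \frac{360391}{-658}} = \frac{1}{324900 \cdot \frac{1}{112282} - - \frac{360391}{658}} = \frac{1}{\frac{162450}{56141} + \frac{360391}{658}} = \frac{1}{\frac{20339603231}{36940778}} = \frac{36940778}{20339603231}$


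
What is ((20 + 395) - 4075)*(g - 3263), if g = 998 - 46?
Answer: 8458260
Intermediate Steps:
g = 952
((20 + 395) - 4075)*(g - 3263) = ((20 + 395) - 4075)*(952 - 3263) = (415 - 4075)*(-2311) = -3660*(-2311) = 8458260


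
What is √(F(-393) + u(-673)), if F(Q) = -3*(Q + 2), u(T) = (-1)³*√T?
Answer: √(1173 - I*√673) ≈ 34.251 - 0.3787*I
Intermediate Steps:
u(T) = -√T
F(Q) = -6 - 3*Q (F(Q) = -3*(2 + Q) = -6 - 3*Q)
√(F(-393) + u(-673)) = √((-6 - 3*(-393)) - √(-673)) = √((-6 + 1179) - I*√673) = √(1173 - I*√673)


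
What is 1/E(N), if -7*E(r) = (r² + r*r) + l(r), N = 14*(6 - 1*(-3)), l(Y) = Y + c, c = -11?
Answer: -7/31867 ≈ -0.00021966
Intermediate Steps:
l(Y) = -11 + Y (l(Y) = Y - 11 = -11 + Y)
N = 126 (N = 14*(6 + 3) = 14*9 = 126)
E(r) = 11/7 - 2*r²/7 - r/7 (E(r) = -((r² + r*r) + (-11 + r))/7 = -((r² + r²) + (-11 + r))/7 = -(2*r² + (-11 + r))/7 = -(-11 + r + 2*r²)/7 = 11/7 - 2*r²/7 - r/7)
1/E(N) = 1/(11/7 - 2/7*126² - ⅐*126) = 1/(11/7 - 2/7*15876 - 18) = 1/(11/7 - 4536 - 18) = 1/(-31867/7) = -7/31867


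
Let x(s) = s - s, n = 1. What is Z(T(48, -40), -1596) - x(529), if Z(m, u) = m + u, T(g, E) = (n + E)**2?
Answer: -75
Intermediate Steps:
T(g, E) = (1 + E)**2
x(s) = 0
Z(T(48, -40), -1596) - x(529) = ((1 - 40)**2 - 1596) - 1*0 = ((-39)**2 - 1596) + 0 = (1521 - 1596) + 0 = -75 + 0 = -75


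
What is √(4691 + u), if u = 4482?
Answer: √9173 ≈ 95.776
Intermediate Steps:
√(4691 + u) = √(4691 + 4482) = √9173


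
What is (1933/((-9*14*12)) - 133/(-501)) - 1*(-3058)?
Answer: 771901453/252504 ≈ 3057.0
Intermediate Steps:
(1933/((-9*14*12)) - 133/(-501)) - 1*(-3058) = (1933/((-126*12)) - 133*(-1/501)) + 3058 = (1933/(-1512) + 133/501) + 3058 = (1933*(-1/1512) + 133/501) + 3058 = (-1933/1512 + 133/501) + 3058 = -255779/252504 + 3058 = 771901453/252504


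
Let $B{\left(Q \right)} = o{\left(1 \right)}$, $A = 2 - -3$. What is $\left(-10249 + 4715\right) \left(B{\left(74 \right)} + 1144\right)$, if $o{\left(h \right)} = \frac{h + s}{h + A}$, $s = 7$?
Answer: $- \frac{19014824}{3} \approx -6.3383 \cdot 10^{6}$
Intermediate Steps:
$A = 5$ ($A = 2 + 3 = 5$)
$o{\left(h \right)} = \frac{7 + h}{5 + h}$ ($o{\left(h \right)} = \frac{h + 7}{h + 5} = \frac{7 + h}{5 + h}$)
$B{\left(Q \right)} = \frac{4}{3}$ ($B{\left(Q \right)} = \frac{7 + 1}{5 + 1} = \frac{1}{6} \cdot 8 = \frac{4}{3}$)
$\left(-10249 + 4715\right) \left(B{\left(74 \right)} + 1144\right) = \left(-10249 + 4715\right) \left(\frac{4}{3} + 1144\right) = \left(-5534\right) \frac{3436}{3} = - \frac{19014824}{3}$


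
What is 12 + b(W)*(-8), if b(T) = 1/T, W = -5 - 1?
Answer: 40/3 ≈ 13.333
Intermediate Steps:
W = -6
12 + b(W)*(-8) = 12 - 8/(-6) = 12 - 1/6*(-8) = 12 + 4/3 = 40/3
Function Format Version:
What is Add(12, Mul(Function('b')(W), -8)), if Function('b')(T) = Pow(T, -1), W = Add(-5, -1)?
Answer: Rational(40, 3) ≈ 13.333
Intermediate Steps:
W = -6
Add(12, Mul(Function('b')(W), -8)) = Add(12, Mul(Pow(-6, -1), -8)) = Add(12, Mul(Rational(-1, 6), -8)) = Add(12, Rational(4, 3)) = Rational(40, 3)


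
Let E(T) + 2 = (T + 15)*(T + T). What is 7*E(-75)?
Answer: 62986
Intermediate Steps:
E(T) = -2 + 2*T*(15 + T) (E(T) = -2 + (T + 15)*(T + T) = -2 + (15 + T)*(2*T) = -2 + 2*T*(15 + T))
7*E(-75) = 7*(-2 + 2*(-75)² + 30*(-75)) = 7*(-2 + 2*5625 - 2250) = 7*(-2 + 11250 - 2250) = 7*8998 = 62986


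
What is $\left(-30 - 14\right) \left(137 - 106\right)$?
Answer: $-1364$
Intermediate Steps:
$\left(-30 - 14\right) \left(137 - 106\right) = \left(-30 - 14\right) 31 = \left(-44\right) 31 = -1364$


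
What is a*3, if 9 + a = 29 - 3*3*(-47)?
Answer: 1329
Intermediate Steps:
a = 443 (a = -9 + (29 - 3*3*(-47)) = -9 + (29 - 9*(-47)) = -9 + (29 + 423) = -9 + 452 = 443)
a*3 = 443*3 = 1329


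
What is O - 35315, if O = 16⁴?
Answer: 30221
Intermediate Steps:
O = 65536
O - 35315 = 65536 - 35315 = 30221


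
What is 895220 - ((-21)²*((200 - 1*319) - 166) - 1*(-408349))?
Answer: 612556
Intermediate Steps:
895220 - ((-21)²*((200 - 1*319) - 166) - 1*(-408349)) = 895220 - (441*((200 - 319) - 166) + 408349) = 895220 - (441*(-119 - 166) + 408349) = 895220 - (441*(-285) + 408349) = 895220 - (-125685 + 408349) = 895220 - 1*282664 = 895220 - 282664 = 612556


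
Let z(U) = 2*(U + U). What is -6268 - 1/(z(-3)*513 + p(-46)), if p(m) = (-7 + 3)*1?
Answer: -38610879/6160 ≈ -6268.0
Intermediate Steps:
p(m) = -4 (p(m) = -4*1 = -4)
z(U) = 4*U (z(U) = 2*(2*U) = 4*U)
-6268 - 1/(z(-3)*513 + p(-46)) = -6268 - 1/((4*(-3))*513 - 4) = -6268 - 1/(-12*513 - 4) = -6268 - 1/(-6156 - 4) = -6268 - 1/(-6160) = -6268 - 1*(-1/6160) = -6268 + 1/6160 = -38610879/6160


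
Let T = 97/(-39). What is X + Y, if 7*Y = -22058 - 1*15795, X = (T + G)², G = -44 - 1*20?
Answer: -10508870/10647 ≈ -987.03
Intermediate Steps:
T = -97/39 (T = 97*(-1/39) = -97/39 ≈ -2.4872)
G = -64 (G = -44 - 20 = -64)
X = 6723649/1521 (X = (-97/39 - 64)² = (-2593/39)² = 6723649/1521 ≈ 4420.5)
Y = -37853/7 (Y = (-22058 - 1*15795)/7 = (-22058 - 15795)/7 = (⅐)*(-37853) = -37853/7 ≈ -5407.6)
X + Y = 6723649/1521 - 37853/7 = -10508870/10647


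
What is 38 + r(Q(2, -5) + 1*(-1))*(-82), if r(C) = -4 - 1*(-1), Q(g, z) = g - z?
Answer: 284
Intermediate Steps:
r(C) = -3 (r(C) = -4 + 1 = -3)
38 + r(Q(2, -5) + 1*(-1))*(-82) = 38 - 3*(-82) = 38 + 246 = 284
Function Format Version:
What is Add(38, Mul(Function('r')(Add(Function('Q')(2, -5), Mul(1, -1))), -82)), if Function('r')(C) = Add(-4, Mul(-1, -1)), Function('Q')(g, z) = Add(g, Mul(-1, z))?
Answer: 284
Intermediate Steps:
Function('r')(C) = -3 (Function('r')(C) = Add(-4, 1) = -3)
Add(38, Mul(Function('r')(Add(Function('Q')(2, -5), Mul(1, -1))), -82)) = Add(38, Mul(-3, -82)) = Add(38, 246) = 284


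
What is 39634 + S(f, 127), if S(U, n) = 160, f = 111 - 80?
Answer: 39794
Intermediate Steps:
f = 31
39634 + S(f, 127) = 39634 + 160 = 39794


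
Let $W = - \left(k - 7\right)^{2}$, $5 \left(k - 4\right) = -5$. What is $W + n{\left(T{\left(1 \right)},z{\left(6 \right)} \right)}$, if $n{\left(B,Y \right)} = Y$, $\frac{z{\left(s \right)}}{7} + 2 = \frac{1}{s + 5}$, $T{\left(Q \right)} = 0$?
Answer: $- \frac{323}{11} \approx -29.364$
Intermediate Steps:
$k = 3$ ($k = 4 + \frac{1}{5} \left(-5\right) = 4 - 1 = 3$)
$z{\left(s \right)} = -14 + \frac{7}{5 + s}$ ($z{\left(s \right)} = -14 + \frac{7}{s + 5} = -14 + \frac{7}{5 + s}$)
$W = -16$ ($W = - \left(3 - 7\right)^{2} = - \left(-4\right)^{2} = \left(-1\right) 16 = -16$)
$W + n{\left(T{\left(1 \right)},z{\left(6 \right)} \right)} = -16 + \frac{7 \left(-9 - 12\right)}{5 + 6} = -16 + \frac{7 \left(-9 - 12\right)}{11} = -16 + 7 \cdot \frac{1}{11} \left(-21\right) = -16 - \frac{147}{11} = - \frac{323}{11}$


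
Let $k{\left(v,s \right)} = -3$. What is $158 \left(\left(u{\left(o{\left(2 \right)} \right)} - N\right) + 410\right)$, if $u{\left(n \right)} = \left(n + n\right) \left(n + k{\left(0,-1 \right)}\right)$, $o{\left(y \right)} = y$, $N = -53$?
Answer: $72522$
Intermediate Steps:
$u{\left(n \right)} = 2 n \left(-3 + n\right)$ ($u{\left(n \right)} = \left(n + n\right) \left(n - 3\right) = 2 n \left(-3 + n\right)$)
$158 \left(\left(u{\left(o{\left(2 \right)} \right)} - N\right) + 410\right) = 158 \left(\left(2 \cdot 2 \left(-3 + 2\right) - -53\right) + 410\right) = 158 \left(\left(2 \cdot 2 \left(-1\right) + 53\right) + 410\right) = 158 \left(\left(-4 + 53\right) + 410\right) = 158 \left(49 + 410\right) = 158 \cdot 459 = 72522$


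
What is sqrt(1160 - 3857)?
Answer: I*sqrt(2697) ≈ 51.933*I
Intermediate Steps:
sqrt(1160 - 3857) = sqrt(-2697) = I*sqrt(2697)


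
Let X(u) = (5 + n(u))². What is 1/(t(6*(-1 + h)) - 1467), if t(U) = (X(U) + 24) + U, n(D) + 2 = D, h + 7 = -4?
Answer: 1/3246 ≈ 0.00030807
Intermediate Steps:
h = -11 (h = -7 - 4 = -11)
n(D) = -2 + D
X(u) = (3 + u)² (X(u) = (5 + (-2 + u))² = (3 + u)²)
t(U) = 24 + U + (3 + U)² (t(U) = ((3 + U)² + 24) + U = (24 + (3 + U)²) + U = 24 + U + (3 + U)²)
1/(t(6*(-1 + h)) - 1467) = 1/((24 + 6*(-1 - 11) + (3 + 6*(-1 - 11))²) - 1467) = 1/((24 + 6*(-12) + (3 + 6*(-12))²) - 1467) = 1/((24 - 72 + (3 - 72)²) - 1467) = 1/((24 - 72 + (-69)²) - 1467) = 1/((24 - 72 + 4761) - 1467) = 1/(4713 - 1467) = 1/3246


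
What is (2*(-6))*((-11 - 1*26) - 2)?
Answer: 468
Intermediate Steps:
(2*(-6))*((-11 - 1*26) - 2) = -12*((-11 - 26) - 2) = -12*(-37 - 2) = -12*(-39) = 468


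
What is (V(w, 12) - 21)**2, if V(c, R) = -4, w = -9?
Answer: 625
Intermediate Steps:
(V(w, 12) - 21)**2 = (-4 - 21)**2 = (-25)**2 = 625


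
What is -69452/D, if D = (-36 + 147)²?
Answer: -69452/12321 ≈ -5.6369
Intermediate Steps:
D = 12321 (D = 111² = 12321)
-69452/D = -69452/12321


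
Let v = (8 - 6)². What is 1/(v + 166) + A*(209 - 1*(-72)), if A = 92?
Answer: 4394841/170 ≈ 25852.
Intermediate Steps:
v = 4 (v = 2² = 4)
1/(v + 166) + A*(209 - 1*(-72)) = 1/(4 + 166) + 92*(209 - 1*(-72)) = 1/170 + 92*(209 + 72) = 1/170 + 92*281 = 1/170 + 25852 = 4394841/170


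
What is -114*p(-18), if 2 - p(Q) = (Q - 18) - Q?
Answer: -2280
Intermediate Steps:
p(Q) = 20 (p(Q) = 2 - ((Q - 18) - Q) = 2 - ((-18 + Q) - Q) = 2 - 1*(-18) = 2 + 18 = 20)
-114*p(-18) = -114*20 = -2280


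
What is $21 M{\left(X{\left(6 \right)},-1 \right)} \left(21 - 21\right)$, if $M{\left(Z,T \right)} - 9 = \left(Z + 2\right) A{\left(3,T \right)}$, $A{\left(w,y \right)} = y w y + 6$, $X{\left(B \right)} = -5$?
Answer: $0$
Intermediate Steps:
$A{\left(w,y \right)} = 6 + w y^{2}$ ($A{\left(w,y \right)} = w y y + 6 = w y^{2} + 6 = 6 + w y^{2}$)
$M{\left(Z,T \right)} = 9 + \left(2 + Z\right) \left(6 + 3 T^{2}\right)$ ($M{\left(Z,T \right)} = 9 + \left(Z + 2\right) \left(6 + 3 T^{2}\right) = 9 + \left(2 + Z\right) \left(6 + 3 T^{2}\right)$)
$21 M{\left(X{\left(6 \right)},-1 \right)} \left(21 - 21\right) = 21 \left(21 + 6 \left(-1\right)^{2} + 3 \left(-5\right) \left(2 + \left(-1\right)^{2}\right)\right) \left(21 - 21\right) = 21 \left(21 + 6 \cdot 1 + 3 \left(-5\right) \left(2 + 1\right)\right) 0 = 21 \left(21 + 6 + 3 \left(-5\right) 3\right) 0 = 21 \left(21 + 6 - 45\right) 0 = 21 \left(-18\right) 0 = \left(-378\right) 0 = 0$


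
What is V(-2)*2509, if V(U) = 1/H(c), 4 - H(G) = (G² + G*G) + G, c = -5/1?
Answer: -2509/41 ≈ -61.195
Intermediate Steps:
c = -5 (c = -5*1 = -5)
H(G) = 4 - G - 2*G² (H(G) = 4 - ((G² + G*G) + G) = 4 - ((G² + G²) + G) = 4 - (2*G² + G) = 4 - (G + 2*G²) = 4 + (-G - 2*G²) = 4 - G - 2*G²)
V(U) = -1/41 (V(U) = 1/(4 - 1*(-5) - 2*(-5)²) = 1/(4 + 5 - 2*25) = 1/(4 + 5 - 50) = 1/(-41) = -1/41)
V(-2)*2509 = -1/41*2509 = -2509/41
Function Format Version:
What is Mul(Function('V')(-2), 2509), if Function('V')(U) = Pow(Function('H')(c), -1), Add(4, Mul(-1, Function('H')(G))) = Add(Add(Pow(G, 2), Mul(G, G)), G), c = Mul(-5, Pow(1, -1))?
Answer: Rational(-2509, 41) ≈ -61.195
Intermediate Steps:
c = -5 (c = Mul(-5, 1) = -5)
Function('H')(G) = Add(4, Mul(-1, G), Mul(-2, Pow(G, 2))) (Function('H')(G) = Add(4, Mul(-1, Add(Add(Pow(G, 2), Mul(G, G)), G))) = Add(4, Mul(-1, Add(Add(Pow(G, 2), Pow(G, 2)), G))) = Add(4, Mul(-1, Add(Mul(2, Pow(G, 2)), G))) = Add(4, Mul(-1, Add(G, Mul(2, Pow(G, 2))))) = Add(4, Add(Mul(-1, G), Mul(-2, Pow(G, 2)))) = Add(4, Mul(-1, G), Mul(-2, Pow(G, 2))))
Function('V')(U) = Rational(-1, 41) (Function('V')(U) = Pow(Add(4, Mul(-1, -5), Mul(-2, Pow(-5, 2))), -1) = Pow(Add(4, 5, Mul(-2, 25)), -1) = Pow(Add(4, 5, -50), -1) = Pow(-41, -1) = Rational(-1, 41))
Mul(Function('V')(-2), 2509) = Mul(Rational(-1, 41), 2509) = Rational(-2509, 41)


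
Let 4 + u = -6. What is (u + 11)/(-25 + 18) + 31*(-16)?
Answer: -3473/7 ≈ -496.14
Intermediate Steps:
u = -10 (u = -4 - 6 = -10)
(u + 11)/(-25 + 18) + 31*(-16) = (-10 + 11)/(-25 + 18) + 31*(-16) = 1/(-7) - 496 = 1*(-⅐) - 496 = -⅐ - 496 = -3473/7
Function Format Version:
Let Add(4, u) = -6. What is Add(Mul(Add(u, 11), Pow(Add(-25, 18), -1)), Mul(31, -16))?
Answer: Rational(-3473, 7) ≈ -496.14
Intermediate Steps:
u = -10 (u = Add(-4, -6) = -10)
Add(Mul(Add(u, 11), Pow(Add(-25, 18), -1)), Mul(31, -16)) = Add(Mul(Add(-10, 11), Pow(Add(-25, 18), -1)), Mul(31, -16)) = Add(Mul(1, Pow(-7, -1)), -496) = Add(Mul(1, Rational(-1, 7)), -496) = Add(Rational(-1, 7), -496) = Rational(-3473, 7)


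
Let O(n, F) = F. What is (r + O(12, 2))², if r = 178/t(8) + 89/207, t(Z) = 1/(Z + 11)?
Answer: 490808132929/42849 ≈ 1.1454e+7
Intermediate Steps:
t(Z) = 1/(11 + Z)
r = 700163/207 (r = 178/(1/(11 + 8)) + 89/207 = 178/(1/19) + 89*(1/207) = 178/(1/19) + 89/207 = 178*19 + 89/207 = 3382 + 89/207 = 700163/207 ≈ 3382.4)
(r + O(12, 2))² = (700163/207 + 2)² = (700577/207)² = 490808132929/42849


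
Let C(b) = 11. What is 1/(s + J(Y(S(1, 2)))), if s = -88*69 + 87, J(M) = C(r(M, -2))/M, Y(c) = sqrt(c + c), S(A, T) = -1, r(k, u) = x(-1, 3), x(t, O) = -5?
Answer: -11970/71640571 + 11*I*sqrt(2)/71640571 ≈ -0.00016708 + 2.1714e-7*I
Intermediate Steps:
r(k, u) = -5
Y(c) = sqrt(2)*sqrt(c) (Y(c) = sqrt(2*c) = sqrt(2)*sqrt(c))
J(M) = 11/M
s = -5985 (s = -6072 + 87 = -5985)
1/(s + J(Y(S(1, 2)))) = 1/(-5985 + 11/((sqrt(2)*sqrt(-1)))) = 1/(-5985 + 11/((sqrt(2)*I))) = 1/(-5985 + 11/((I*sqrt(2)))) = 1/(-5985 + 11*(-I*sqrt(2)/2)) = 1/(-5985 - 11*I*sqrt(2)/2)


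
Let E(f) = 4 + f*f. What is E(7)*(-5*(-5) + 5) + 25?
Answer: 1615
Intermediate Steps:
E(f) = 4 + f²
E(7)*(-5*(-5) + 5) + 25 = (4 + 7²)*(-5*(-5) + 5) + 25 = (4 + 49)*(25 + 5) + 25 = 53*30 + 25 = 1590 + 25 = 1615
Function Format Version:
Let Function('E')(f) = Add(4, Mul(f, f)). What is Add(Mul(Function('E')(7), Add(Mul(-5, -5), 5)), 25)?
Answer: 1615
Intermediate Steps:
Function('E')(f) = Add(4, Pow(f, 2))
Add(Mul(Function('E')(7), Add(Mul(-5, -5), 5)), 25) = Add(Mul(Add(4, Pow(7, 2)), Add(Mul(-5, -5), 5)), 25) = Add(Mul(Add(4, 49), Add(25, 5)), 25) = Add(Mul(53, 30), 25) = Add(1590, 25) = 1615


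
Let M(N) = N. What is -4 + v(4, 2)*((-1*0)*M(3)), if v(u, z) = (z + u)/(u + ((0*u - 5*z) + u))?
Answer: -4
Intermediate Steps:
v(u, z) = (u + z)/(-5*z + 2*u) (v(u, z) = (u + z)/(u + ((0 - 5*z) + u)) = (u + z)/(u + (-5*z + u)) = (u + z)/(u + (u - 5*z)) = (u + z)/(-5*z + 2*u))
-4 + v(4, 2)*((-1*0)*M(3)) = -4 + ((4 + 2)/(-5*2 + 2*4))*(-1*0*3) = -4 + (6/(-10 + 8))*(0*3) = -4 + (6/(-2))*0 = -4 - ½*6*0 = -4 - 3*0 = -4 + 0 = -4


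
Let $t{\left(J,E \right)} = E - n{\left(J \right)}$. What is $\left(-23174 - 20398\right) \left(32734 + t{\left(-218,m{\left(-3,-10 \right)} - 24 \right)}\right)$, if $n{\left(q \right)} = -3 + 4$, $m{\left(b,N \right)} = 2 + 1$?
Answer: $-1425327264$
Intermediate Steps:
$m{\left(b,N \right)} = 3$
$n{\left(q \right)} = 1$
$t{\left(J,E \right)} = -1 + E$ ($t{\left(J,E \right)} = E - 1 = -1 + E$)
$\left(-23174 - 20398\right) \left(32734 + t{\left(-218,m{\left(-3,-10 \right)} - 24 \right)}\right) = \left(-23174 - 20398\right) \left(32734 + \left(-1 + \left(3 - 24\right)\right)\right) = - 43572 \left(32734 - 22\right) = \left(-43572\right) 32712 = -1425327264$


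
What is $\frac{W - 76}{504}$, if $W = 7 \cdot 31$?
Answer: $\frac{47}{168} \approx 0.27976$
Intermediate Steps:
$W = 217$
$\frac{W - 76}{504} = \frac{217 - 76}{504} = 141 \cdot \frac{1}{504} = \frac{47}{168}$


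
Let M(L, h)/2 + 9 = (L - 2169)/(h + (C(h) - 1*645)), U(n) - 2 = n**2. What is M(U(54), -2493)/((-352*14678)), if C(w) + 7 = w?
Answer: 4681/1324073024 ≈ 3.5353e-6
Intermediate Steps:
C(w) = -7 + w
U(n) = 2 + n**2
M(L, h) = -18 + 2*(-2169 + L)/(-652 + 2*h) (M(L, h) = -18 + 2*((L - 2169)/(h + ((-7 + h) - 1*645))) = -18 + 2*((-2169 + L)/(h + ((-7 + h) - 645))) = -18 + 2*((-2169 + L)/(h + (-652 + h))) = -18 + 2*((-2169 + L)/(-652 + 2*h)) = -18 + 2*(-2169 + L)/(-652 + 2*h))
M(U(54), -2493)/((-352*14678)) = ((3699 + (2 + 54**2) - 18*(-2493))/(-326 - 2493))/((-352*14678)) = ((3699 + (2 + 2916) + 44874)/(-2819))/(-5166656) = -(3699 + 2918 + 44874)/2819*(-1/5166656) = -1/2819*51491*(-1/5166656) = -51491/2819*(-1/5166656) = 4681/1324073024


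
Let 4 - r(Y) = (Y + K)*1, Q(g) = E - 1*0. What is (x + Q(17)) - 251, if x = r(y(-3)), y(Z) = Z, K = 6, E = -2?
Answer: -252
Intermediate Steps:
Q(g) = -2 (Q(g) = -2 - 1*0 = -2 + 0 = -2)
r(Y) = -2 - Y (r(Y) = 4 - (Y + 6) = 4 - (6 + Y) = 4 + (-6 - Y) = -2 - Y)
x = 1 (x = -2 - 1*(-3) = -2 + 3 = 1)
(x + Q(17)) - 251 = (1 - 2) - 251 = -1 - 251 = -252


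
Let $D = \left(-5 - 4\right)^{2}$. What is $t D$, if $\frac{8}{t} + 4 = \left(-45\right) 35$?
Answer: $- \frac{648}{1579} \approx -0.41039$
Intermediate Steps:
$D = 81$ ($D = \left(-9\right)^{2} = 81$)
$t = - \frac{8}{1579}$ ($t = \frac{8}{-4 - 1575} = \frac{8}{-1579} = 8 \left(- \frac{1}{1579}\right) = - \frac{8}{1579} \approx -0.0050665$)
$t D = \left(- \frac{8}{1579}\right) 81 = - \frac{648}{1579}$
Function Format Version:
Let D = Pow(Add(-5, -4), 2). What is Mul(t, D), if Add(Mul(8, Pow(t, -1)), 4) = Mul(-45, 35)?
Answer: Rational(-648, 1579) ≈ -0.41039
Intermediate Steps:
D = 81 (D = Pow(-9, 2) = 81)
t = Rational(-8, 1579) (t = Mul(8, Pow(Add(-4, Mul(-45, 35)), -1)) = Mul(8, Pow(Add(-4, -1575), -1)) = Mul(8, Pow(-1579, -1)) = Mul(8, Rational(-1, 1579)) = Rational(-8, 1579) ≈ -0.0050665)
Mul(t, D) = Mul(Rational(-8, 1579), 81) = Rational(-648, 1579)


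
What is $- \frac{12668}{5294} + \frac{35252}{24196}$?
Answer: $- \frac{14986355}{16011703} \approx -0.93596$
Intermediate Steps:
$- \frac{12668}{5294} + \frac{35252}{24196} = \left(-12668\right) \frac{1}{5294} + 35252 \cdot \frac{1}{24196} = - \frac{6334}{2647} + \frac{8813}{6049} = - \frac{14986355}{16011703}$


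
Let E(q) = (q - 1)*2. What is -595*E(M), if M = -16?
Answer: 20230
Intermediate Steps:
E(q) = -2 + 2*q (E(q) = (-1 + q)*2 = -2 + 2*q)
-595*E(M) = -595*(-2 + 2*(-16)) = -595*(-2 - 32) = -595*(-34) = 20230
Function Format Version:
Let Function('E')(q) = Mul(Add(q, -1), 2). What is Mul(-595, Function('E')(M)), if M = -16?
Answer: 20230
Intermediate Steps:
Function('E')(q) = Add(-2, Mul(2, q)) (Function('E')(q) = Mul(Add(-1, q), 2) = Add(-2, Mul(2, q)))
Mul(-595, Function('E')(M)) = Mul(-595, Add(-2, Mul(2, -16))) = Mul(-595, Add(-2, -32)) = Mul(-595, -34) = 20230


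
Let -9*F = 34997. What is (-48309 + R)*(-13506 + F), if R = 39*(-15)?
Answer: 2551468198/3 ≈ 8.5049e+8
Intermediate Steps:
R = -585
F = -34997/9 (F = -⅑*34997 = -34997/9 ≈ -3888.6)
(-48309 + R)*(-13506 + F) = (-48309 - 585)*(-13506 - 34997/9) = -48894*(-156551/9) = 2551468198/3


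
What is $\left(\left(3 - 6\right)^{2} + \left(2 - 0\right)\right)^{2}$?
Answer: $121$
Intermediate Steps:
$\left(\left(3 - 6\right)^{2} + \left(2 - 0\right)\right)^{2} = \left(\left(-3\right)^{2} + \left(2 + 0\right)\right)^{2} = \left(9 + 2\right)^{2} = 11^{2} = 121$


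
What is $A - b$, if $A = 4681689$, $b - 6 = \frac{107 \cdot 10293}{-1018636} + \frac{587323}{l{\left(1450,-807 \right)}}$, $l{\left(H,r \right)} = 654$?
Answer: $\frac{1559141612080939}{333093972} \approx 4.6808 \cdot 10^{6}$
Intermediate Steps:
$b = \frac{300772597769}{333093972}$ ($b = 6 + \left(\frac{107 \cdot 10293}{-1018636} + \frac{587323}{654}\right) = 6 + \left(1101351 \left(- \frac{1}{1018636}\right) + 587323 \cdot \frac{1}{654}\right) = 6 + \left(- \frac{1101351}{1018636} + \frac{587323}{654}\right) = 6 + \frac{298774033937}{333093972} = \frac{300772597769}{333093972} \approx 902.97$)
$A - b = 4681689 - \frac{300772597769}{333093972} = \frac{1559141612080939}{333093972}$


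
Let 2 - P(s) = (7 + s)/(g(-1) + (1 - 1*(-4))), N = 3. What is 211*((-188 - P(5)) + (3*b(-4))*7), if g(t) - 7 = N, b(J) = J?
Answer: -288226/5 ≈ -57645.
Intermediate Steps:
g(t) = 10 (g(t) = 7 + 3 = 10)
P(s) = 23/15 - s/15 (P(s) = 2 - (7 + s)/(10 + (1 - 1*(-4))) = 2 - (7 + s)/(10 + (1 + 4)) = 2 - (7 + s)/(10 + 5) = 2 - (7 + s)/15 = 2 - (7/15 + s/15) = 2 + (-7/15 - s/15) = 23/15 - s/15)
211*((-188 - P(5)) + (3*b(-4))*7) = 211*((-188 - (23/15 - 1/15*5)) + (3*(-4))*7) = 211*((-188 - (23/15 - 1/3)) - 12*7) = 211*((-188 - 1*6/5) - 84) = 211*((-188 - 6/5) - 84) = 211*(-946/5 - 84) = 211*(-1366/5) = -288226/5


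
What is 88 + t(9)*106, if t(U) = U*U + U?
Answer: 9628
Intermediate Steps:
t(U) = U + U² (t(U) = U² + U = U + U²)
88 + t(9)*106 = 88 + (9*(1 + 9))*106 = 88 + (9*10)*106 = 88 + 90*106 = 88 + 9540 = 9628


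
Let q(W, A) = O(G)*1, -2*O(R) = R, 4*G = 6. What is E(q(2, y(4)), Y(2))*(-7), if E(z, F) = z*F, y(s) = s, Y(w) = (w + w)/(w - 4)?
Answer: -21/2 ≈ -10.500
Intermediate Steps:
Y(w) = 2*w/(-4 + w) (Y(w) = (2*w)/(-4 + w) = 2*w/(-4 + w))
G = 3/2 (G = (1/4)*6 = 3/2 ≈ 1.5000)
O(R) = -R/2
q(W, A) = -3/4 (q(W, A) = -1/2*3/2*1 = -3/4*1 = -3/4)
E(z, F) = F*z
E(q(2, y(4)), Y(2))*(-7) = ((2*2/(-4 + 2))*(-3/4))*(-7) = ((2*2/(-2))*(-3/4))*(-7) = ((2*2*(-1/2))*(-3/4))*(-7) = -2*(-3/4)*(-7) = (3/2)*(-7) = -21/2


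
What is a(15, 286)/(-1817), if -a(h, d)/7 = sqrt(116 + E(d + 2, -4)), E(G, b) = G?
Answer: 14*sqrt(101)/1817 ≈ 0.077434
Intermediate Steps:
a(h, d) = -7*sqrt(118 + d) (a(h, d) = -7*sqrt(116 + (d + 2)) = -7*sqrt(116 + (2 + d)) = -7*sqrt(118 + d))
a(15, 286)/(-1817) = -7*sqrt(118 + 286)/(-1817) = -14*sqrt(101)*(-1/1817) = 14*sqrt(101)/1817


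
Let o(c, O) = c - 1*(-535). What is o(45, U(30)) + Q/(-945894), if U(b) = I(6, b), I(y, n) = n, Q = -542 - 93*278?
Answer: 274322458/472947 ≈ 580.03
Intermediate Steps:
Q = -26396 (Q = -542 - 25854 = -26396)
U(b) = b
o(c, O) = 535 + c (o(c, O) = c + 535 = 535 + c)
o(45, U(30)) + Q/(-945894) = (535 + 45) - 26396/(-945894) = 580 - 26396*(-1/945894) = 580 + 13198/472947 = 274322458/472947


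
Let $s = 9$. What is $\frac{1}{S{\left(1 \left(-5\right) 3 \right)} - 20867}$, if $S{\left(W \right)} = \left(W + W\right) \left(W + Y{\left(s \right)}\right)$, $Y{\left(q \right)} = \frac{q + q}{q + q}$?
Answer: $- \frac{1}{20447} \approx -4.8907 \cdot 10^{-5}$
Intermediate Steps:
$Y{\left(q \right)} = 1$ ($Y{\left(q \right)} = \frac{2 q}{2 q} = 2 q \frac{1}{2 q} = 1$)
$S{\left(W \right)} = 2 W \left(1 + W\right)$ ($S{\left(W \right)} = \left(W + W\right) \left(W + 1\right) = 2 W \left(1 + W\right)$)
$\frac{1}{S{\left(1 \left(-5\right) 3 \right)} - 20867} = \frac{1}{2 \cdot 1 \left(-5\right) 3 \left(1 + 1 \left(-5\right) 3\right) - 20867} = \frac{1}{2 \left(\left(-5\right) 3\right) \left(1 - 15\right) - 20867} = \frac{1}{2 \left(-15\right) \left(1 - 15\right) - 20867} = \frac{1}{2 \left(-15\right) \left(-14\right) - 20867} = \frac{1}{420 - 20867} = \frac{1}{-20447} = - \frac{1}{20447}$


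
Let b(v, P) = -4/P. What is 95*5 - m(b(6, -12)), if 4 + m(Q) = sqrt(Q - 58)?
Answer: 479 - I*sqrt(519)/3 ≈ 479.0 - 7.5939*I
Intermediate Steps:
m(Q) = -4 + sqrt(-58 + Q) (m(Q) = -4 + sqrt(Q - 58) = -4 + sqrt(-58 + Q))
95*5 - m(b(6, -12)) = 95*5 - (-4 + sqrt(-58 - 4/(-12))) = 475 - (-4 + sqrt(-58 - 4*(-1/12))) = 475 - (-4 + sqrt(-58 + 1/3)) = 475 - (-4 + sqrt(-173/3)) = 475 - (-4 + I*sqrt(519)/3) = 475 + (4 - I*sqrt(519)/3) = 479 - I*sqrt(519)/3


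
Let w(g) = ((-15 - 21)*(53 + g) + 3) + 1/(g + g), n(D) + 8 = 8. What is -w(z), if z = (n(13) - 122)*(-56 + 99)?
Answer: -1961489891/10492 ≈ -1.8695e+5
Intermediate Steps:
n(D) = 0 (n(D) = -8 + 8 = 0)
z = -5246 (z = (0 - 122)*(-56 + 99) = -122*43 = -5246)
w(g) = -1905 + 1/(2*g) - 36*g (w(g) = (-36*(53 + g) + 3) + 1/(2*g) = ((-1908 - 36*g) + 3) + 1/(2*g) = (-1905 - 36*g) + 1/(2*g) = -1905 + 1/(2*g) - 36*g)
-w(z) = -(-1905 + (½)/(-5246) - 36*(-5246)) = -(-1905 + (½)*(-1/5246) + 188856) = -(-1905 - 1/10492 + 188856) = -1*1961489891/10492 = -1961489891/10492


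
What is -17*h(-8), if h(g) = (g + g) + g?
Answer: 408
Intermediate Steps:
h(g) = 3*g (h(g) = 2*g + g = 3*g)
-17*h(-8) = -51*(-8) = -17*(-24) = 408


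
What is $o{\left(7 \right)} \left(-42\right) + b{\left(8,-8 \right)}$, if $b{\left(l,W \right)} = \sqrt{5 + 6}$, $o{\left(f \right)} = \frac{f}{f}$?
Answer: $-42 + \sqrt{11} \approx -38.683$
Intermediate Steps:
$o{\left(f \right)} = 1$
$b{\left(l,W \right)} = \sqrt{11}$
$o{\left(7 \right)} \left(-42\right) + b{\left(8,-8 \right)} = 1 \left(-42\right) + \sqrt{11} = -42 + \sqrt{11}$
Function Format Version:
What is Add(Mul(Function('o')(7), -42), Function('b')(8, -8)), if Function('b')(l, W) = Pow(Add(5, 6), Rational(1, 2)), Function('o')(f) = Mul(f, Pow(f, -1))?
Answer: Add(-42, Pow(11, Rational(1, 2))) ≈ -38.683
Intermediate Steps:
Function('o')(f) = 1
Function('b')(l, W) = Pow(11, Rational(1, 2))
Add(Mul(Function('o')(7), -42), Function('b')(8, -8)) = Add(Mul(1, -42), Pow(11, Rational(1, 2))) = Add(-42, Pow(11, Rational(1, 2)))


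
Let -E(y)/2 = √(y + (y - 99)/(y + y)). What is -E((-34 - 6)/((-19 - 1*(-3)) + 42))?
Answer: 3*√233870/130 ≈ 11.160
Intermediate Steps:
E(y) = -2*√(y + (-99 + y)/(2*y)) (E(y) = -2*√(y + (y - 99)/(y + y)) = -2*√(y + (-99 + y)/((2*y))) = -2*√(y + (-99 + y)*(1/(2*y))) = -2*√(y + (-99 + y)/(2*y)))
-E((-34 - 6)/((-19 - 1*(-3)) + 42)) = -(-1)*√(2 - 198*((-19 - 1*(-3)) + 42)/(-34 - 6) + 4*((-34 - 6)/((-19 - 1*(-3)) + 42))) = -(-1)*√(2 - 198/((-40/((-19 + 3) + 42))) + 4*(-40/((-19 + 3) + 42))) = -(-1)*√(2 - 198/((-40/(-16 + 42))) + 4*(-40/(-16 + 42))) = -(-1)*√(2 - 198/((-40/26)) + 4*(-40/26)) = -(-1)*√(2 - 198/((-40*1/26)) + 4*(-40*1/26)) = -(-1)*√(2 - 198/(-20/13) + 4*(-20/13)) = -(-1)*√(2 - 198*(-13/20) - 80/13) = -(-1)*√(2 + 1287/10 - 80/13) = -(-1)*√(16191/130) = -(-1)*3*√233870/130 = -(-3)*√233870/130 = 3*√233870/130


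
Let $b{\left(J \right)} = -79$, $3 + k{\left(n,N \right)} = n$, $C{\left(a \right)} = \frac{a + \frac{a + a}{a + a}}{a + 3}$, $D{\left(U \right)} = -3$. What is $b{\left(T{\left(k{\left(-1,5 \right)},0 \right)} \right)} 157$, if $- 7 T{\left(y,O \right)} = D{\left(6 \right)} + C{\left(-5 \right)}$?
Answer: $-12403$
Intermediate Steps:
$C{\left(a \right)} = \frac{1 + a}{3 + a}$ ($C{\left(a \right)} = \frac{a + \frac{2 a}{2 a}}{3 + a} = \frac{a + 2 a \frac{1}{2 a}}{3 + a} = \frac{a + 1}{3 + a} = \frac{1 + a}{3 + a}$)
$k{\left(n,N \right)} = -3 + n$
$T{\left(y,O \right)} = \frac{1}{7}$ ($T{\left(y,O \right)} = - \frac{-3 + \frac{1 - 5}{3 - 5}}{7} = - \frac{-3 + \frac{1}{-2} \left(-4\right)}{7} = - \frac{-3 - -2}{7} = - \frac{-3 + 2}{7} = \left(- \frac{1}{7}\right) \left(-1\right) = \frac{1}{7}$)
$b{\left(T{\left(k{\left(-1,5 \right)},0 \right)} \right)} 157 = \left(-79\right) 157 = -12403$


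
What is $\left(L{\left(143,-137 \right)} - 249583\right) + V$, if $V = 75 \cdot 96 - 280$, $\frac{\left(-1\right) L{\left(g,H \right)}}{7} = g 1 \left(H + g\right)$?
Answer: $-248669$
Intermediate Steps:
$L{\left(g,H \right)} = - 7 g \left(H + g\right)$ ($L{\left(g,H \right)} = - 7 g 1 \left(H + g\right) = - 7 g \left(H + g\right)$)
$V = 6920$ ($V = 7200 - 280 = 6920$)
$\left(L{\left(143,-137 \right)} - 249583\right) + V = \left(\left(-7\right) 143 \left(-137 + 143\right) - 249583\right) + 6920 = \left(\left(-7\right) 143 \cdot 6 - 249583\right) + 6920 = \left(-6006 - 249583\right) + 6920 = -255589 + 6920 = -248669$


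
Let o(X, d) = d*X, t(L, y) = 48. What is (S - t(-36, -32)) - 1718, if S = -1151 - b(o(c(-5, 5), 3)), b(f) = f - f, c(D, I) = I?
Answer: -2917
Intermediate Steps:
o(X, d) = X*d
b(f) = 0
S = -1151 (S = -1151 - 1*0 = -1151 + 0 = -1151)
(S - t(-36, -32)) - 1718 = (-1151 - 1*48) - 1718 = (-1151 - 48) - 1718 = -1199 - 1718 = -2917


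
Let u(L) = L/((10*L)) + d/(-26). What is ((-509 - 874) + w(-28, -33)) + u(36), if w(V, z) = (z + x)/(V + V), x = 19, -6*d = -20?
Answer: -1078567/780 ≈ -1382.8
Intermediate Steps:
d = 10/3 (d = -⅙*(-20) = 10/3 ≈ 3.3333)
u(L) = -11/390 (u(L) = L/((10*L)) + (10/3)/(-26) = L*(1/(10*L)) + (10/3)*(-1/26) = ⅒ - 5/39 = -11/390)
w(V, z) = (19 + z)/(2*V) (w(V, z) = (z + 19)/(V + V) = (19 + z)/((2*V)) = (19 + z)*(1/(2*V)) = (19 + z)/(2*V))
((-509 - 874) + w(-28, -33)) + u(36) = ((-509 - 874) + (½)*(19 - 33)/(-28)) - 11/390 = (-1383 + (½)*(-1/28)*(-14)) - 11/390 = (-1383 + ¼) - 11/390 = -5531/4 - 11/390 = -1078567/780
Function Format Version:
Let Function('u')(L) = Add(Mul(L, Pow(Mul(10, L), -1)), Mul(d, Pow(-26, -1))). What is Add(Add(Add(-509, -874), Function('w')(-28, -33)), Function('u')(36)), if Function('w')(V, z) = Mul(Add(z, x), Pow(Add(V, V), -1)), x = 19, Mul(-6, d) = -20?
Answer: Rational(-1078567, 780) ≈ -1382.8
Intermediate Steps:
d = Rational(10, 3) (d = Mul(Rational(-1, 6), -20) = Rational(10, 3) ≈ 3.3333)
Function('u')(L) = Rational(-11, 390) (Function('u')(L) = Add(Mul(L, Pow(Mul(10, L), -1)), Mul(Rational(10, 3), Pow(-26, -1))) = Add(Mul(L, Mul(Rational(1, 10), Pow(L, -1))), Mul(Rational(10, 3), Rational(-1, 26))) = Add(Rational(1, 10), Rational(-5, 39)) = Rational(-11, 390))
Function('w')(V, z) = Mul(Rational(1, 2), Pow(V, -1), Add(19, z)) (Function('w')(V, z) = Mul(Add(z, 19), Pow(Add(V, V), -1)) = Mul(Add(19, z), Pow(Mul(2, V), -1)) = Mul(Add(19, z), Mul(Rational(1, 2), Pow(V, -1))) = Mul(Rational(1, 2), Pow(V, -1), Add(19, z)))
Add(Add(Add(-509, -874), Function('w')(-28, -33)), Function('u')(36)) = Add(Add(Add(-509, -874), Mul(Rational(1, 2), Pow(-28, -1), Add(19, -33))), Rational(-11, 390)) = Add(Add(-1383, Mul(Rational(1, 2), Rational(-1, 28), -14)), Rational(-11, 390)) = Add(Add(-1383, Rational(1, 4)), Rational(-11, 390)) = Add(Rational(-5531, 4), Rational(-11, 390)) = Rational(-1078567, 780)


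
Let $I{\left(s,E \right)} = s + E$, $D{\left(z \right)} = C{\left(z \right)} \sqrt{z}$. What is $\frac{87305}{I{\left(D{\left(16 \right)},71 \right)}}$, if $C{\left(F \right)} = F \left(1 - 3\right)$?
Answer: $- \frac{4595}{3} \approx -1531.7$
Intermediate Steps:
$C{\left(F \right)} = - 2 F$ ($C{\left(F \right)} = F \left(-2\right) = - 2 F$)
$D{\left(z \right)} = - 2 z^{\frac{3}{2}}$ ($D{\left(z \right)} = - 2 z \sqrt{z} = - 2 z^{\frac{3}{2}}$)
$I{\left(s,E \right)} = E + s$
$\frac{87305}{I{\left(D{\left(16 \right)},71 \right)}} = \frac{87305}{71 - 2 \cdot 16^{\frac{3}{2}}} = \frac{87305}{71 - 128} = \frac{87305}{-57} = 87305 \left(- \frac{1}{57}\right) = - \frac{4595}{3}$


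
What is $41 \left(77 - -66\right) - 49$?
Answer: $5814$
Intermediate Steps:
$41 \left(77 - -66\right) - 49 = 41 \left(77 + 66\right) - 49 = 41 \cdot 143 - 49 = 5863 - 49 = 5814$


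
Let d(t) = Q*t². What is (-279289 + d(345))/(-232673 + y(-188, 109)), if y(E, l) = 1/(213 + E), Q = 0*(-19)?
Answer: 6982225/5816824 ≈ 1.2003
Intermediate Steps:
Q = 0
d(t) = 0 (d(t) = 0*t² = 0)
(-279289 + d(345))/(-232673 + y(-188, 109)) = (-279289 + 0)/(-232673 + 1/(213 - 188)) = -279289/(-232673 + 1/25) = -279289/(-5816824/25) = -279289*(-25/5816824) = 6982225/5816824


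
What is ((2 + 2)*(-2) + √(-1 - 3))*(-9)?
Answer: 72 - 18*I ≈ 72.0 - 18.0*I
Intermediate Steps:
((2 + 2)*(-2) + √(-1 - 3))*(-9) = (4*(-2) + √(-4))*(-9) = (-8 + 2*I)*(-9) = 72 - 18*I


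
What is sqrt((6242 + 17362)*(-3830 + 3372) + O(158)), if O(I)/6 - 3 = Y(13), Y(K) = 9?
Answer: 8*I*sqrt(168915) ≈ 3287.9*I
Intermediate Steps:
O(I) = 72 (O(I) = 18 + 6*9 = 18 + 54 = 72)
sqrt((6242 + 17362)*(-3830 + 3372) + O(158)) = sqrt((6242 + 17362)*(-3830 + 3372) + 72) = sqrt(23604*(-458) + 72) = sqrt(-10810632 + 72) = sqrt(-10810560) = 8*I*sqrt(168915)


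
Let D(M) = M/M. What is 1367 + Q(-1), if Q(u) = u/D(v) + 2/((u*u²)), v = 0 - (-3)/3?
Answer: 1364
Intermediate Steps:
v = 1 (v = 0 - (-3)/3 = 0 - 1*(-1) = 0 + 1 = 1)
D(M) = 1
Q(u) = u + 2/u³ (Q(u) = u/1 + 2/((u*u²)) = u*1 + 2/(u³) = u + 2/u³)
1367 + Q(-1) = 1367 + (-1 + 2/(-1)³) = 1367 + (-1 + 2*(-1)) = 1367 + (-1 - 2) = 1367 - 3 = 1364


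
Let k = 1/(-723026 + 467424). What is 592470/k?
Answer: -151436516940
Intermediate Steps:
k = -1/255602 (k = 1/(-255602) = -1/255602 ≈ -3.9123e-6)
592470/k = 592470/(-1/255602) = 592470*(-255602) = -151436516940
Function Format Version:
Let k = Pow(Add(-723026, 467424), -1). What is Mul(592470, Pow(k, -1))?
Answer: -151436516940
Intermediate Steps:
k = Rational(-1, 255602) (k = Pow(-255602, -1) = Rational(-1, 255602) ≈ -3.9123e-6)
Mul(592470, Pow(k, -1)) = Mul(592470, Pow(Rational(-1, 255602), -1)) = Mul(592470, -255602) = -151436516940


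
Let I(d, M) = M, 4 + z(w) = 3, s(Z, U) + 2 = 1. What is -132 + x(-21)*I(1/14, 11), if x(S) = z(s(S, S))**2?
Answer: -121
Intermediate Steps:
s(Z, U) = -1 (s(Z, U) = -2 + 1 = -1)
z(w) = -1 (z(w) = -4 + 3 = -1)
x(S) = 1 (x(S) = (-1)**2 = 1)
-132 + x(-21)*I(1/14, 11) = -132 + 1*11 = -132 + 11 = -121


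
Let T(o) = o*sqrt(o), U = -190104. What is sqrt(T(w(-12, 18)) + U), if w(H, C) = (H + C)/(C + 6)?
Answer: 13*I*sqrt(17998)/4 ≈ 436.01*I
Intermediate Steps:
w(H, C) = (C + H)/(6 + C)
T(o) = o**(3/2)
sqrt(T(w(-12, 18)) + U) = sqrt(((18 - 12)/(6 + 18))**(3/2) - 190104) = sqrt((6/24)**(3/2) - 190104) = sqrt(((1/24)*6)**(3/2) - 190104) = sqrt((1/4)**(3/2) - 190104) = sqrt(1/8 - 190104) = sqrt(-1520831/8) = 13*I*sqrt(17998)/4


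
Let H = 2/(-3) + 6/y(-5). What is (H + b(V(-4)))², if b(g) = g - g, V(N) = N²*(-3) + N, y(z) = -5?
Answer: 784/225 ≈ 3.4844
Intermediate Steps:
V(N) = N - 3*N² (V(N) = -3*N² + N = N - 3*N²)
b(g) = 0
H = -28/15 (H = 2/(-3) + 6/(-5) = 2*(-⅓) + 6*(-⅕) = -⅔ - 6/5 = -28/15 ≈ -1.8667)
(H + b(V(-4)))² = (-28/15 + 0)² = (-28/15)² = 784/225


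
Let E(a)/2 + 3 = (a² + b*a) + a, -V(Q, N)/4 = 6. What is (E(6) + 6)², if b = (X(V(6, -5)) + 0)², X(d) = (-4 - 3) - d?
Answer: 12616704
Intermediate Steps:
V(Q, N) = -24 (V(Q, N) = -4*6 = -24)
X(d) = -7 - d
b = 289 (b = ((-7 - 1*(-24)) + 0)² = ((-7 + 24) + 0)² = (17 + 0)² = 17² = 289)
E(a) = -6 + 2*a² + 580*a (E(a) = -6 + 2*((a² + 289*a) + a) = -6 + 2*(a² + 290*a) = -6 + (2*a² + 580*a) = -6 + 2*a² + 580*a)
(E(6) + 6)² = ((-6 + 2*6² + 580*6) + 6)² = ((-6 + 2*36 + 3480) + 6)² = ((-6 + 72 + 3480) + 6)² = (3546 + 6)² = 3552² = 12616704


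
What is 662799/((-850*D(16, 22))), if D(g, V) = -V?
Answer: 662799/18700 ≈ 35.444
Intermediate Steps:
662799/((-850*D(16, 22))) = 662799/((-(-850)*22)) = 662799/((-850*(-22))) = 662799/18700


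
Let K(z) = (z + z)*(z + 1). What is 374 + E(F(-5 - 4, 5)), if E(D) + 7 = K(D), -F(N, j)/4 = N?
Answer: 3031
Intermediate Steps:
K(z) = 2*z*(1 + z) (K(z) = (2*z)*(1 + z) = 2*z*(1 + z))
F(N, j) = -4*N
E(D) = -7 + 2*D*(1 + D)
374 + E(F(-5 - 4, 5)) = 374 + (-7 + 2*(-4*(-5 - 4))*(1 - 4*(-5 - 4))) = 374 + (-7 + 2*(-4*(-9))*(1 - 4*(-9))) = 374 + (-7 + 2*36*(1 + 36)) = 374 + (-7 + 2*36*37) = 374 + (-7 + 2664) = 374 + 2657 = 3031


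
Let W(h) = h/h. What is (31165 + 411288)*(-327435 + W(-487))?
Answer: -144874155602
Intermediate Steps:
W(h) = 1
(31165 + 411288)*(-327435 + W(-487)) = (31165 + 411288)*(-327435 + 1) = 442453*(-327434) = -144874155602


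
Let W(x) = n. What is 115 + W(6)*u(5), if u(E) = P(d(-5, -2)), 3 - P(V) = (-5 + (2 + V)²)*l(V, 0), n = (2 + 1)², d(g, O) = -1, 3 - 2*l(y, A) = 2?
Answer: 160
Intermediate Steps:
l(y, A) = ½ (l(y, A) = 3/2 - ½*2 = 3/2 - 1 = ½)
n = 9 (n = 3² = 9)
W(x) = 9
P(V) = 11/2 - (2 + V)²/2 (P(V) = 3 - (-5 + (2 + V)²)/2 = 3 - (-5/2 + (2 + V)²/2) = 3 + (5/2 - (2 + V)²/2) = 11/2 - (2 + V)²/2)
u(E) = 5 (u(E) = 11/2 - (2 - 1)²/2 = 11/2 - ½*1² = 11/2 - ½*1 = 11/2 - ½ = 5)
115 + W(6)*u(5) = 115 + 9*5 = 115 + 45 = 160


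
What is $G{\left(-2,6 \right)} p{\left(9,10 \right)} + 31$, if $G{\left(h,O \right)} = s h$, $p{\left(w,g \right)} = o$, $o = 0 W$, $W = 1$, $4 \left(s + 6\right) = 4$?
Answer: $31$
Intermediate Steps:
$s = -5$ ($s = -6 + \frac{1}{4} \cdot 4 = -6 + 1 = -5$)
$o = 0$ ($o = 0 \cdot 1 = 0$)
$p{\left(w,g \right)} = 0$
$G{\left(h,O \right)} = - 5 h$
$G{\left(-2,6 \right)} p{\left(9,10 \right)} + 31 = \left(-5\right) \left(-2\right) 0 + 31 = 10 \cdot 0 + 31 = 0 + 31 = 31$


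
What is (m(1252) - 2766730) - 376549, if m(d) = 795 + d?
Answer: -3141232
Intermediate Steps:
(m(1252) - 2766730) - 376549 = ((795 + 1252) - 2766730) - 376549 = (2047 - 2766730) - 376549 = -2764683 - 376549 = -3141232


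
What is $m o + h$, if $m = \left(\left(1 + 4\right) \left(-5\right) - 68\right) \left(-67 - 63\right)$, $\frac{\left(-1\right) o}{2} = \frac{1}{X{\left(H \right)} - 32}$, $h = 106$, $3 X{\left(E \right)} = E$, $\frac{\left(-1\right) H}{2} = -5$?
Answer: $\frac{40828}{43} \approx 949.49$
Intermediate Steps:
$H = 10$ ($H = \left(-2\right) \left(-5\right) = 10$)
$X{\left(E \right)} = \frac{E}{3}$
$o = \frac{3}{43}$ ($o = - \frac{2}{\frac{1}{3} \cdot 10 - 32} = - \frac{2}{\frac{10}{3} - 32} = - \frac{2}{- \frac{86}{3}} = \left(-2\right) \left(- \frac{3}{86}\right) = \frac{3}{43} \approx 0.069767$)
$m = 12090$ ($m = \left(5 \left(-5\right) - 68\right) \left(-130\right) = \left(-25 - 68\right) \left(-130\right) = \left(-93\right) \left(-130\right) = 12090$)
$m o + h = 12090 \cdot \frac{3}{43} + 106 = \frac{36270}{43} + 106 = \frac{40828}{43}$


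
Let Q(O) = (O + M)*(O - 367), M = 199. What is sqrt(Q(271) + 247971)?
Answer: 3*sqrt(22539) ≈ 450.39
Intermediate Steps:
Q(O) = (-367 + O)*(199 + O) (Q(O) = (O + 199)*(O - 367) = (199 + O)*(-367 + O) = (-367 + O)*(199 + O))
sqrt(Q(271) + 247971) = sqrt((-73033 + 271**2 - 168*271) + 247971) = sqrt((-73033 + 73441 - 45528) + 247971) = sqrt(-45120 + 247971) = sqrt(202851) = 3*sqrt(22539)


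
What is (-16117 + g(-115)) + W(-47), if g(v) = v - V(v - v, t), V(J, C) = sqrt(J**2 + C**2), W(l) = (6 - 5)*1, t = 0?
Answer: -16231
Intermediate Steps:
W(l) = 1 (W(l) = 1*1 = 1)
V(J, C) = sqrt(C**2 + J**2)
g(v) = v (g(v) = v - sqrt(0**2 + (v - v)**2) = v - sqrt(0 + 0**2) = v - sqrt(0 + 0) = v - sqrt(0) = v - 1*0 = v + 0 = v)
(-16117 + g(-115)) + W(-47) = (-16117 - 115) + 1 = -16232 + 1 = -16231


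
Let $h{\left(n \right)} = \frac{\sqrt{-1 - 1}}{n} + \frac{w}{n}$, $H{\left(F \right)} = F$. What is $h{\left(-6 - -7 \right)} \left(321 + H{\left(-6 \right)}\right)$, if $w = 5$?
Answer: $1575 + 315 i \sqrt{2} \approx 1575.0 + 445.48 i$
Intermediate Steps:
$h{\left(n \right)} = \frac{5}{n} + \frac{i \sqrt{2}}{n}$ ($h{\left(n \right)} = \frac{\sqrt{-1 - 1}}{n} + \frac{5}{n} = \frac{\sqrt{-2}}{n} + \frac{5}{n} = \frac{i \sqrt{2}}{n} + \frac{5}{n} = \frac{5}{n} + \frac{i \sqrt{2}}{n}$)
$h{\left(-6 - -7 \right)} \left(321 + H{\left(-6 \right)}\right) = \frac{5 + i \sqrt{2}}{-6 - -7} \left(321 - 6\right) = \frac{5 + i \sqrt{2}}{-6 + 7} \cdot 315 = \frac{5 + i \sqrt{2}}{1} \cdot 315 = 1 \left(5 + i \sqrt{2}\right) 315 = \left(5 + i \sqrt{2}\right) 315 = 1575 + 315 i \sqrt{2}$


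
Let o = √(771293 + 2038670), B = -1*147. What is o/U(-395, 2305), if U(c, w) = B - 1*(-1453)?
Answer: 13*√16627/1306 ≈ 1.2835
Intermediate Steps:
B = -147
U(c, w) = 1306 (U(c, w) = -147 - 1*(-1453) = -147 + 1453 = 1306)
o = 13*√16627 (o = √2809963 = 13*√16627 ≈ 1676.3)
o/U(-395, 2305) = (13*√16627)/1306 = (13*√16627)*(1/1306) = 13*√16627/1306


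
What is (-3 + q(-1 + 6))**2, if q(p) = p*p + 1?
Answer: 529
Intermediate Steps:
q(p) = 1 + p**2 (q(p) = p**2 + 1 = 1 + p**2)
(-3 + q(-1 + 6))**2 = (-3 + (1 + (-1 + 6)**2))**2 = (-3 + (1 + 5**2))**2 = (-3 + (1 + 25))**2 = (-3 + 26)**2 = 23**2 = 529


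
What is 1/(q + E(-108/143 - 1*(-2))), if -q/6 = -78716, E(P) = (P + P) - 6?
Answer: 143/67537826 ≈ 2.1173e-6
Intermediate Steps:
E(P) = -6 + 2*P (E(P) = 2*P - 6 = -6 + 2*P)
q = 472296 (q = -6*(-78716) = 472296)
1/(q + E(-108/143 - 1*(-2))) = 1/(472296 + (-6 + 2*(-108/143 - 1*(-2)))) = 1/(472296 + (-6 + 2*(-108*1/143 + 2))) = 1/(472296 + (-6 + 2*(-108/143 + 2))) = 1/(472296 + (-6 + 2*(178/143))) = 1/(472296 + (-6 + 356/143)) = 1/(472296 - 502/143) = 1/(67537826/143) = 143/67537826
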